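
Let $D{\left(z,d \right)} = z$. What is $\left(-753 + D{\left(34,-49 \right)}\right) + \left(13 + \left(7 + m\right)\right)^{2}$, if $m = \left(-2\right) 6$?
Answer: $-655$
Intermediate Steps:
$m = -12$
$\left(-753 + D{\left(34,-49 \right)}\right) + \left(13 + \left(7 + m\right)\right)^{2} = \left(-753 + 34\right) + \left(13 + \left(7 - 12\right)\right)^{2} = -719 + \left(13 - 5\right)^{2} = -719 + 8^{2} = -719 + 64 = -655$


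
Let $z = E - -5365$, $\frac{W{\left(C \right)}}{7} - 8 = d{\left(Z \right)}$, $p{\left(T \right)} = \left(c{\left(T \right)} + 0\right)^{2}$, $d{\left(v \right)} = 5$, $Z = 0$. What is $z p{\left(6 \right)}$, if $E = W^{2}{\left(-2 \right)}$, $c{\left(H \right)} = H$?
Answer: $491256$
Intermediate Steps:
$p{\left(T \right)} = T^{2}$ ($p{\left(T \right)} = \left(T + 0\right)^{2} = T^{2}$)
$W{\left(C \right)} = 91$ ($W{\left(C \right)} = 56 + 7 \cdot 5 = 56 + 35 = 91$)
$E = 8281$ ($E = 91^{2} = 8281$)
$z = 13646$ ($z = 8281 - -5365 = 8281 + 5365 = 13646$)
$z p{\left(6 \right)} = 13646 \cdot 6^{2} = 13646 \cdot 36 = 491256$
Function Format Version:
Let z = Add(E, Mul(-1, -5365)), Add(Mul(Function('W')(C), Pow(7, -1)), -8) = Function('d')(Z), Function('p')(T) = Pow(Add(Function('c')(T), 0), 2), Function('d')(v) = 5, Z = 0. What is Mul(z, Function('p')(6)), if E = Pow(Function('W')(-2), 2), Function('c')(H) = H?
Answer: 491256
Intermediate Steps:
Function('p')(T) = Pow(T, 2) (Function('p')(T) = Pow(Add(T, 0), 2) = Pow(T, 2))
Function('W')(C) = 91 (Function('W')(C) = Add(56, Mul(7, 5)) = Add(56, 35) = 91)
E = 8281 (E = Pow(91, 2) = 8281)
z = 13646 (z = Add(8281, Mul(-1, -5365)) = Add(8281, 5365) = 13646)
Mul(z, Function('p')(6)) = Mul(13646, Pow(6, 2)) = Mul(13646, 36) = 491256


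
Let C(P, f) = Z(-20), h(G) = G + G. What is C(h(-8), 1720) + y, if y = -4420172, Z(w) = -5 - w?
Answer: -4420157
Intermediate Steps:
h(G) = 2*G
C(P, f) = 15 (C(P, f) = -5 - 1*(-20) = -5 + 20 = 15)
C(h(-8), 1720) + y = 15 - 4420172 = -4420157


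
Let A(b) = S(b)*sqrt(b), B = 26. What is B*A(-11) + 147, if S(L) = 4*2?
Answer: 147 + 208*I*sqrt(11) ≈ 147.0 + 689.86*I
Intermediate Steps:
S(L) = 8
A(b) = 8*sqrt(b)
B*A(-11) + 147 = 26*(8*sqrt(-11)) + 147 = 26*(8*(I*sqrt(11))) + 147 = 26*(8*I*sqrt(11)) + 147 = 208*I*sqrt(11) + 147 = 147 + 208*I*sqrt(11)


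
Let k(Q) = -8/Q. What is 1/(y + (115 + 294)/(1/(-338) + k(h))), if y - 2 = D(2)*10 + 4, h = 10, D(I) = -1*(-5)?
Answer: -1357/615218 ≈ -0.0022057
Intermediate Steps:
D(I) = 5
y = 56 (y = 2 + (5*10 + 4) = 2 + (50 + 4) = 2 + 54 = 56)
1/(y + (115 + 294)/(1/(-338) + k(h))) = 1/(56 + (115 + 294)/(1/(-338) - 8/10)) = 1/(56 + 409/(-1/338 - 8*⅒)) = 1/(56 + 409/(-1/338 - ⅘)) = 1/(56 + 409/(-1357/1690)) = 1/(56 + 409*(-1690/1357)) = 1/(56 - 691210/1357) = 1/(-615218/1357) = -1357/615218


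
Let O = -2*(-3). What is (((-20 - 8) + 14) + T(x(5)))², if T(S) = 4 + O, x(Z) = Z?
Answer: 16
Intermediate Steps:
O = 6
T(S) = 10 (T(S) = 4 + 6 = 10)
(((-20 - 8) + 14) + T(x(5)))² = (((-20 - 8) + 14) + 10)² = ((-28 + 14) + 10)² = (-14 + 10)² = (-4)² = 16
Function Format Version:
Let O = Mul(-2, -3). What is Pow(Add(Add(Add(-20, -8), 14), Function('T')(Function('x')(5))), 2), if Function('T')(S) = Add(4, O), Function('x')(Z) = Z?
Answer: 16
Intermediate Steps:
O = 6
Function('T')(S) = 10 (Function('T')(S) = Add(4, 6) = 10)
Pow(Add(Add(Add(-20, -8), 14), Function('T')(Function('x')(5))), 2) = Pow(Add(Add(Add(-20, -8), 14), 10), 2) = Pow(Add(Add(-28, 14), 10), 2) = Pow(Add(-14, 10), 2) = Pow(-4, 2) = 16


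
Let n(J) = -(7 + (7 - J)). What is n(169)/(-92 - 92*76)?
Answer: -155/7084 ≈ -0.021880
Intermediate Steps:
n(J) = -14 + J (n(J) = -(14 - J) = -14 + J)
n(169)/(-92 - 92*76) = (-14 + 169)/(-92 - 92*76) = 155/(-92 - 6992) = 155/(-7084) = 155*(-1/7084) = -155/7084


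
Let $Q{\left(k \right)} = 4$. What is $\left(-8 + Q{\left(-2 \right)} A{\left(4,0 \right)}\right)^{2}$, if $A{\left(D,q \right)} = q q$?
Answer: $64$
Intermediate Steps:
$A{\left(D,q \right)} = q^{2}$
$\left(-8 + Q{\left(-2 \right)} A{\left(4,0 \right)}\right)^{2} = \left(-8 + 4 \cdot 0^{2}\right)^{2} = \left(-8 + 4 \cdot 0\right)^{2} = \left(-8 + 0\right)^{2} = \left(-8\right)^{2} = 64$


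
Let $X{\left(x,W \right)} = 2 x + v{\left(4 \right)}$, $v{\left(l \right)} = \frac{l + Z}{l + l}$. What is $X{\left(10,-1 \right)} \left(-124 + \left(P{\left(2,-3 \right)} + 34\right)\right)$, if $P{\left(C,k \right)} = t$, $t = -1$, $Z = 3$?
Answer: $- \frac{15197}{8} \approx -1899.6$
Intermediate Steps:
$v{\left(l \right)} = \frac{3 + l}{2 l}$ ($v{\left(l \right)} = \frac{l + 3}{l + l} = \frac{3 + l}{2 l}$)
$P{\left(C,k \right)} = -1$
$X{\left(x,W \right)} = \frac{7}{8} + 2 x$ ($X{\left(x,W \right)} = 2 x + \frac{3 + 4}{2 \cdot 4} = 2 x + \frac{1}{2} \cdot \frac{1}{4} \cdot 7 = 2 x + \frac{7}{8} = \frac{7}{8} + 2 x$)
$X{\left(10,-1 \right)} \left(-124 + \left(P{\left(2,-3 \right)} + 34\right)\right) = \left(\frac{7}{8} + 2 \cdot 10\right) \left(-124 + \left(-1 + 34\right)\right) = \left(\frac{7}{8} + 20\right) \left(-124 + 33\right) = \frac{167}{8} \left(-91\right) = - \frac{15197}{8}$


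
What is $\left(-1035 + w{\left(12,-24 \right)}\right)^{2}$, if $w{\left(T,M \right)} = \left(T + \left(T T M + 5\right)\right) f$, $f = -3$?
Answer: $86155524$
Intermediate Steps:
$w{\left(T,M \right)} = -15 - 3 T - 3 M T^{2}$ ($w{\left(T,M \right)} = \left(T + \left(T T M + 5\right)\right) \left(-3\right) = \left(T + \left(T^{2} M + 5\right)\right) \left(-3\right) = \left(T + \left(M T^{2} + 5\right)\right) \left(-3\right) = \left(T + \left(5 + M T^{2}\right)\right) \left(-3\right) = \left(5 + T + M T^{2}\right) \left(-3\right) = -15 - 3 T - 3 M T^{2}$)
$\left(-1035 + w{\left(12,-24 \right)}\right)^{2} = \left(-1035 - \left(51 - 10368\right)\right)^{2} = \left(-1035 - -10317\right)^{2} = \left(-1035 + 10317\right)^{2} = 9282^{2} = 86155524$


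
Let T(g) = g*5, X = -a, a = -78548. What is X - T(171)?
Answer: 77693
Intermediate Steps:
X = 78548 (X = -1*(-78548) = 78548)
T(g) = 5*g
X - T(171) = 78548 - 5*171 = 78548 - 1*855 = 78548 - 855 = 77693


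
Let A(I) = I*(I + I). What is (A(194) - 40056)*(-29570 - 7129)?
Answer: -1292391984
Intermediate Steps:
A(I) = 2*I² (A(I) = I*(2*I) = 2*I²)
(A(194) - 40056)*(-29570 - 7129) = (2*194² - 40056)*(-29570 - 7129) = (2*37636 - 40056)*(-36699) = (75272 - 40056)*(-36699) = 35216*(-36699) = -1292391984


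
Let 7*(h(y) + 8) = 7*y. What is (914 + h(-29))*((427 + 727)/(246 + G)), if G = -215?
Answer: 1012058/31 ≈ 32647.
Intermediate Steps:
h(y) = -8 + y (h(y) = -8 + (7*y)/7 = -8 + y)
(914 + h(-29))*((427 + 727)/(246 + G)) = (914 + (-8 - 29))*((427 + 727)/(246 - 215)) = (914 - 37)*(1154/31) = 877*(1154*(1/31)) = 877*(1154/31) = 1012058/31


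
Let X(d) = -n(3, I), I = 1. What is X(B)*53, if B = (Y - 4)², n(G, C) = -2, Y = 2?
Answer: 106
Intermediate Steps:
B = 4 (B = (2 - 4)² = (-2)² = 4)
X(d) = 2 (X(d) = -1*(-2) = 2)
X(B)*53 = 2*53 = 106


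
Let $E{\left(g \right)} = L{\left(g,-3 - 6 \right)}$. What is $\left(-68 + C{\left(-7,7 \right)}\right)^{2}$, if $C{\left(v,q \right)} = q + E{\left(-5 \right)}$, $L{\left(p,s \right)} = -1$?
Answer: $3844$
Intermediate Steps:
$E{\left(g \right)} = -1$
$C{\left(v,q \right)} = -1 + q$ ($C{\left(v,q \right)} = q - 1 = -1 + q$)
$\left(-68 + C{\left(-7,7 \right)}\right)^{2} = \left(-68 + \left(-1 + 7\right)\right)^{2} = \left(-68 + 6\right)^{2} = \left(-62\right)^{2} = 3844$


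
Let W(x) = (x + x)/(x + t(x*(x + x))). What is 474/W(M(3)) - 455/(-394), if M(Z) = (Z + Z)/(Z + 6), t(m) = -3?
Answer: -163184/197 ≈ -828.34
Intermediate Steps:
M(Z) = 2*Z/(6 + Z) (M(Z) = (2*Z)/(6 + Z) = 2*Z/(6 + Z))
W(x) = 2*x/(-3 + x) (W(x) = (x + x)/(x - 3) = (2*x)/(-3 + x) = 2*x/(-3 + x))
474/W(M(3)) - 455/(-394) = 474/((2*(2*3/(6 + 3))/(-3 + 2*3/(6 + 3)))) - 455/(-394) = 474/((2*(2*3/9)/(-3 + 2*3/9))) - 455*(-1/394) = 474/((2*(2*3*(⅑))/(-3 + 2*3*(⅑)))) + 455/394 = 474/((2*(⅔)/(-3 + ⅔))) + 455/394 = 474/((2*(⅔)/(-7/3))) + 455/394 = 474/((2*(⅔)*(-3/7))) + 455/394 = 474/(-4/7) + 455/394 = 474*(-7/4) + 455/394 = -1659/2 + 455/394 = -163184/197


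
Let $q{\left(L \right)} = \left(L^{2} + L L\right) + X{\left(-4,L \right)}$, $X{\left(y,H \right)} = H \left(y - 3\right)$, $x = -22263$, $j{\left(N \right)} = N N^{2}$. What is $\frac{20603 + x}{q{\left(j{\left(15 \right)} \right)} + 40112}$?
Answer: $- \frac{1660}{22797737} \approx -7.2814 \cdot 10^{-5}$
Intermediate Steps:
$j{\left(N \right)} = N^{3}$
$X{\left(y,H \right)} = H \left(-3 + y\right)$
$q{\left(L \right)} = - 7 L + 2 L^{2}$ ($q{\left(L \right)} = \left(L^{2} + L L\right) + L \left(-3 - 4\right) = \left(L^{2} + L^{2}\right) + L \left(-7\right) = 2 L^{2} - 7 L = - 7 L + 2 L^{2}$)
$\frac{20603 + x}{q{\left(j{\left(15 \right)} \right)} + 40112} = \frac{20603 - 22263}{15^{3} \left(-7 + 2 \cdot 15^{3}\right) + 40112} = - \frac{1660}{3375 \left(-7 + 2 \cdot 3375\right) + 40112} = - \frac{1660}{3375 \left(-7 + 6750\right) + 40112} = - \frac{1660}{3375 \cdot 6743 + 40112} = - \frac{1660}{22757625 + 40112} = - \frac{1660}{22797737}$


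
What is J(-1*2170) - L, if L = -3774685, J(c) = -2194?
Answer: 3772491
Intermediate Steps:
J(-1*2170) - L = -2194 - 1*(-3774685) = -2194 + 3774685 = 3772491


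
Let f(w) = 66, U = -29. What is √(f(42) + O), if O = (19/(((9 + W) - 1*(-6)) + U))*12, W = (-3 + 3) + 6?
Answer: 5*√6/2 ≈ 6.1237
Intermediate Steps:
W = 6 (W = 0 + 6 = 6)
O = -57/2 (O = (19/(((9 + 6) - 1*(-6)) - 29))*12 = (19/((15 + 6) - 29))*12 = (19/(21 - 29))*12 = (19/(-8))*12 = -⅛*19*12 = -19/8*12 = -57/2 ≈ -28.500)
√(f(42) + O) = √(66 - 57/2) = √(75/2) = 5*√6/2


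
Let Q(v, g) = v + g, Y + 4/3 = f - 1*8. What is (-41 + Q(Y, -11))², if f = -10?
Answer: 45796/9 ≈ 5088.4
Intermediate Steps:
Y = -58/3 (Y = -4/3 + (-10 - 1*8) = -4/3 + (-10 - 8) = -4/3 - 18 = -58/3 ≈ -19.333)
Q(v, g) = g + v
(-41 + Q(Y, -11))² = (-41 + (-11 - 58/3))² = (-41 - 91/3)² = (-214/3)² = 45796/9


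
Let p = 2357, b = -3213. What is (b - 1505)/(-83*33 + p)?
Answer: 2359/191 ≈ 12.351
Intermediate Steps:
(b - 1505)/(-83*33 + p) = (-3213 - 1505)/(-83*33 + 2357) = -4718/(-2739 + 2357) = -4718/(-382) = -4718*(-1/382) = 2359/191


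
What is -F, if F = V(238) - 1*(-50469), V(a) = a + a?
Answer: -50945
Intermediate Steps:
V(a) = 2*a
F = 50945 (F = 2*238 - 1*(-50469) = 476 + 50469 = 50945)
-F = -1*50945 = -50945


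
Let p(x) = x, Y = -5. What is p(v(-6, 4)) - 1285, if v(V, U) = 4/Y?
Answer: -6429/5 ≈ -1285.8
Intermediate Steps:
v(V, U) = -4/5 (v(V, U) = 4/(-5) = 4*(-1/5) = -4/5)
p(v(-6, 4)) - 1285 = -4/5 - 1285 = -6429/5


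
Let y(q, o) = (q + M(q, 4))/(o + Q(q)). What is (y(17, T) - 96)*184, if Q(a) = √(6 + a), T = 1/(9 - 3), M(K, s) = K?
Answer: -14645664/827 + 225216*√23/827 ≈ -16403.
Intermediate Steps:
T = ⅙ (T = 1/6 = ⅙ ≈ 0.16667)
y(q, o) = 2*q/(o + √(6 + q)) (y(q, o) = (q + q)/(o + √(6 + q)) = (2*q)/(o + √(6 + q)) = 2*q/(o + √(6 + q)))
(y(17, T) - 96)*184 = (2*17/(⅙ + √(6 + 17)) - 96)*184 = (2*17/(⅙ + √23) - 96)*184 = (34/(⅙ + √23) - 96)*184 = (-96 + 34/(⅙ + √23))*184 = -17664 + 6256/(⅙ + √23)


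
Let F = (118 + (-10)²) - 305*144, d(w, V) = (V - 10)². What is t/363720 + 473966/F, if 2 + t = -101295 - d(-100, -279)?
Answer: -15038985813/1324607620 ≈ -11.354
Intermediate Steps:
d(w, V) = (-10 + V)²
F = -43702 (F = (118 + 100) - 43920 = 218 - 43920 = -43702)
t = -184818 (t = -2 + (-101295 - (-10 - 279)²) = -2 + (-101295 - 1*(-289)²) = -2 + (-101295 - 1*83521) = -2 + (-101295 - 83521) = -2 - 184816 = -184818)
t/363720 + 473966/F = -184818/363720 + 473966/(-43702) = -184818*1/363720 + 473966*(-1/43702) = -30803/60620 - 236983/21851 = -15038985813/1324607620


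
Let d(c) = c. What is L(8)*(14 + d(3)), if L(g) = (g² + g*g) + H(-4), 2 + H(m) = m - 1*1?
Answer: 2057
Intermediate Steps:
H(m) = -3 + m (H(m) = -2 + (m - 1*1) = -2 + (m - 1) = -2 + (-1 + m) = -3 + m)
L(g) = -7 + 2*g² (L(g) = (g² + g*g) + (-3 - 4) = (g² + g²) - 7 = 2*g² - 7 = -7 + 2*g²)
L(8)*(14 + d(3)) = (-7 + 2*8²)*(14 + 3) = (-7 + 2*64)*17 = (-7 + 128)*17 = 121*17 = 2057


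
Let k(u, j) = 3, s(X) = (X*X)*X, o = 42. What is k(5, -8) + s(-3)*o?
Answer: -1131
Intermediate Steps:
s(X) = X³ (s(X) = X²*X = X³)
k(5, -8) + s(-3)*o = 3 + (-3)³*42 = 3 - 27*42 = 3 - 1134 = -1131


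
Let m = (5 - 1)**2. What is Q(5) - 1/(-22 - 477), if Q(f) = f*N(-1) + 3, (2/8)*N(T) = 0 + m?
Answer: 161178/499 ≈ 323.00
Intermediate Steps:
m = 16 (m = 4**2 = 16)
N(T) = 64 (N(T) = 4*(0 + 16) = 4*16 = 64)
Q(f) = 3 + 64*f (Q(f) = f*64 + 3 = 64*f + 3 = 3 + 64*f)
Q(5) - 1/(-22 - 477) = (3 + 64*5) - 1/(-22 - 477) = (3 + 320) - 1/(-499) = 323 - 1*(-1/499) = 323 + 1/499 = 161178/499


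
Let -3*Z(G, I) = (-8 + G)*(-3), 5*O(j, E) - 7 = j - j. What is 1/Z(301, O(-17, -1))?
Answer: 1/293 ≈ 0.0034130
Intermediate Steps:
O(j, E) = 7/5 (O(j, E) = 7/5 + (j - j)/5 = 7/5 + (1/5)*0 = 7/5 + 0 = 7/5)
Z(G, I) = -8 + G (Z(G, I) = -(-8 + G)*(-3)/3 = -(24 - 3*G)/3 = -8 + G)
1/Z(301, O(-17, -1)) = 1/(-8 + 301) = 1/293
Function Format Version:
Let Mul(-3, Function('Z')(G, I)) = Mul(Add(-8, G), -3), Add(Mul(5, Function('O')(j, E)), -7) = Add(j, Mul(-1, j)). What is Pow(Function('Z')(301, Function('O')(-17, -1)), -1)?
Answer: Rational(1, 293) ≈ 0.0034130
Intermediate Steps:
Function('O')(j, E) = Rational(7, 5) (Function('O')(j, E) = Add(Rational(7, 5), Mul(Rational(1, 5), Add(j, Mul(-1, j)))) = Add(Rational(7, 5), Mul(Rational(1, 5), 0)) = Add(Rational(7, 5), 0) = Rational(7, 5))
Function('Z')(G, I) = Add(-8, G) (Function('Z')(G, I) = Mul(Rational(-1, 3), Mul(Add(-8, G), -3)) = Mul(Rational(-1, 3), Add(24, Mul(-3, G))) = Add(-8, G))
Pow(Function('Z')(301, Function('O')(-17, -1)), -1) = Pow(Add(-8, 301), -1) = Pow(293, -1) = Rational(1, 293)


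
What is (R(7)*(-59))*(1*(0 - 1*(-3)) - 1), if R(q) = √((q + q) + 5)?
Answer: -118*√19 ≈ -514.35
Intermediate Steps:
R(q) = √(5 + 2*q) (R(q) = √(2*q + 5) = √(5 + 2*q))
(R(7)*(-59))*(1*(0 - 1*(-3)) - 1) = (√(5 + 2*7)*(-59))*(1*(0 - 1*(-3)) - 1) = (√(5 + 14)*(-59))*(1*(0 + 3) - 1) = (√19*(-59))*(1*3 - 1) = (-59*√19)*(3 - 1) = -59*√19*2 = -118*√19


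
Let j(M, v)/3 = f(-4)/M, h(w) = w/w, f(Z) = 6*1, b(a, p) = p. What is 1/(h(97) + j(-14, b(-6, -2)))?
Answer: -7/2 ≈ -3.5000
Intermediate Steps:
f(Z) = 6
h(w) = 1
j(M, v) = 18/M (j(M, v) = 3*(6/M) = 18/M)
1/(h(97) + j(-14, b(-6, -2))) = 1/(1 + 18/(-14)) = 1/(1 + 18*(-1/14)) = 1/(1 - 9/7) = 1/(-2/7) = -7/2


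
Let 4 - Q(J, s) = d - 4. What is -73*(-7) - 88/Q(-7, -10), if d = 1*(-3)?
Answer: 503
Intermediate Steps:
d = -3
Q(J, s) = 11 (Q(J, s) = 4 - (-3 - 4) = 4 - 1*(-7) = 4 + 7 = 11)
-73*(-7) - 88/Q(-7, -10) = -73*(-7) - 88/11 = 511 - 88*1/11 = 511 - 8 = 503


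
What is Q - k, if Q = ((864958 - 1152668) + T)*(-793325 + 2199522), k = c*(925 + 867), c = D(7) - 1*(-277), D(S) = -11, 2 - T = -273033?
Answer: -20636417647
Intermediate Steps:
T = 273035 (T = 2 - 1*(-273033) = 2 + 273033 = 273035)
c = 266 (c = -11 - 1*(-277) = -11 + 277 = 266)
k = 476672 (k = 266*(925 + 867) = 266*1792 = 476672)
Q = -20635940975 (Q = ((864958 - 1152668) + 273035)*(-793325 + 2199522) = (-287710 + 273035)*1406197 = -14675*1406197 = -20635940975)
Q - k = -20635940975 - 1*476672 = -20635940975 - 476672 = -20636417647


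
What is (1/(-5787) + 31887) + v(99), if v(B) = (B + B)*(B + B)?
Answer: 411403616/5787 ≈ 71091.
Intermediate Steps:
v(B) = 4*B² (v(B) = (2*B)*(2*B) = 4*B²)
(1/(-5787) + 31887) + v(99) = (1/(-5787) + 31887) + 4*99² = (-1/5787 + 31887) + 4*9801 = 184530068/5787 + 39204 = 411403616/5787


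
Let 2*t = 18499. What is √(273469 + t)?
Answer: √1130874/2 ≈ 531.71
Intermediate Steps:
t = 18499/2 (t = (½)*18499 = 18499/2 ≈ 9249.5)
√(273469 + t) = √(273469 + 18499/2) = √(565437/2) = √1130874/2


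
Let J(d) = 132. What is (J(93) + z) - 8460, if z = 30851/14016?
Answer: -116694397/14016 ≈ -8325.8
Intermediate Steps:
z = 30851/14016 (z = 30851*(1/14016) = 30851/14016 ≈ 2.2011)
(J(93) + z) - 8460 = (132 + 30851/14016) - 8460 = 1880963/14016 - 8460 = -116694397/14016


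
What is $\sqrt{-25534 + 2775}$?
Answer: $i \sqrt{22759} \approx 150.86 i$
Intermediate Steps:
$\sqrt{-25534 + 2775} = \sqrt{-22759} = i \sqrt{22759}$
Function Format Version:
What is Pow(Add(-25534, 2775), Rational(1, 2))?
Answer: Mul(I, Pow(22759, Rational(1, 2))) ≈ Mul(150.86, I)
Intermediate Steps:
Pow(Add(-25534, 2775), Rational(1, 2)) = Pow(-22759, Rational(1, 2)) = Mul(I, Pow(22759, Rational(1, 2)))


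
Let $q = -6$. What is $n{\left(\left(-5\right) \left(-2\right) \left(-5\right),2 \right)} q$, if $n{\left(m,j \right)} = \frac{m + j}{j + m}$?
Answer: $-6$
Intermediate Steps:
$n{\left(m,j \right)} = 1$ ($n{\left(m,j \right)} = \frac{j + m}{j + m} = 1$)
$n{\left(\left(-5\right) \left(-2\right) \left(-5\right),2 \right)} q = 1 \left(-6\right) = -6$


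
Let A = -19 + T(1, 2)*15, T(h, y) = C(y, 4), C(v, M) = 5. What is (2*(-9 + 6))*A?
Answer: -336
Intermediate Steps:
T(h, y) = 5
A = 56 (A = -19 + 5*15 = -19 + 75 = 56)
(2*(-9 + 6))*A = (2*(-9 + 6))*56 = (2*(-3))*56 = -6*56 = -336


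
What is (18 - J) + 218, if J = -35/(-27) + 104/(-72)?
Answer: 6376/27 ≈ 236.15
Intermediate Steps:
J = -4/27 (J = -35*(-1/27) + 104*(-1/72) = 35/27 - 13/9 = -4/27 ≈ -0.14815)
(18 - J) + 218 = (18 - 1*(-4/27)) + 218 = (18 + 4/27) + 218 = 490/27 + 218 = 6376/27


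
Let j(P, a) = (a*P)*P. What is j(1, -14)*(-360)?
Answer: 5040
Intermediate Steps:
j(P, a) = a*P**2 (j(P, a) = (P*a)*P = a*P**2)
j(1, -14)*(-360) = -14*1**2*(-360) = -14*1*(-360) = -14*(-360) = 5040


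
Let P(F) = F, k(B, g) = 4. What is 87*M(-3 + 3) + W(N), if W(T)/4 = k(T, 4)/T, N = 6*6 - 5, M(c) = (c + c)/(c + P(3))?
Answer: 16/31 ≈ 0.51613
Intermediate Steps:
M(c) = 2*c/(3 + c) (M(c) = (c + c)/(c + 3) = (2*c)/(3 + c) = 2*c/(3 + c))
N = 31 (N = 36 - 5 = 31)
W(T) = 16/T (W(T) = 4*(4/T) = 16/T)
87*M(-3 + 3) + W(N) = 87*(2*(-3 + 3)/(3 + (-3 + 3))) + 16/31 = 87*(2*0/(3 + 0)) + 16*(1/31) = 87*(2*0/3) + 16/31 = 87*(2*0*(1/3)) + 16/31 = 87*0 + 16/31 = 0 + 16/31 = 16/31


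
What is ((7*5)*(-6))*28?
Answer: -5880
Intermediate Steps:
((7*5)*(-6))*28 = (35*(-6))*28 = -210*28 = -5880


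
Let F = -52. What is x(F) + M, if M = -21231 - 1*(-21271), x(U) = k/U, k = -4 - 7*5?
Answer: 163/4 ≈ 40.750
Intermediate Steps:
k = -39 (k = -4 - 35 = -39)
x(U) = -39/U
M = 40 (M = -21231 + 21271 = 40)
x(F) + M = -39/(-52) + 40 = -39*(-1/52) + 40 = ¾ + 40 = 163/4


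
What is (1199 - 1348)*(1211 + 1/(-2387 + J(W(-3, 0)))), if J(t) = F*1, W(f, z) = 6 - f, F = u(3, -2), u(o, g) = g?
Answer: -431068622/2389 ≈ -1.8044e+5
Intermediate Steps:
F = -2
J(t) = -2 (J(t) = -2*1 = -2)
(1199 - 1348)*(1211 + 1/(-2387 + J(W(-3, 0)))) = (1199 - 1348)*(1211 + 1/(-2387 - 2)) = -149*(1211 + 1/(-2389)) = -149*(1211 - 1/2389) = -149*2893078/2389 = -431068622/2389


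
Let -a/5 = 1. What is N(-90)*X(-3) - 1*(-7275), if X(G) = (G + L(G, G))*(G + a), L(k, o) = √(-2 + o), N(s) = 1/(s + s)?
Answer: 109123/15 + 2*I*√5/45 ≈ 7274.9 + 0.099381*I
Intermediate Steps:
N(s) = 1/(2*s)
a = -5 (a = -5*1 = -5)
X(G) = (-5 + G)*(G + √(-2 + G)) (X(G) = (G + √(-2 + G))*(G - 5) = (G + √(-2 + G))*(-5 + G) = (-5 + G)*(G + √(-2 + G)))
N(-90)*X(-3) - 1*(-7275) = ((½)/(-90))*((-3)² - 5*(-3) - 5*√(-2 - 3) - 3*√(-2 - 3)) - 1*(-7275) = ((½)*(-1/90))*(9 + 15 - 5*I*√5 - 3*I*√5) + 7275 = -(9 + 15 - 5*I*√5 - 3*I*√5)/180 + 7275 = -(24 - 8*I*√5)/180 + 7275 = (-2/15 + 2*I*√5/45) + 7275 = 109123/15 + 2*I*√5/45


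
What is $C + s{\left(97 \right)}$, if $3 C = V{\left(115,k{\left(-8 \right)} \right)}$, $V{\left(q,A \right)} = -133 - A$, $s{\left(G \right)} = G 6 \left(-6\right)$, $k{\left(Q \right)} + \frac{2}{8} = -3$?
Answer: $- \frac{14141}{4} \approx -3535.3$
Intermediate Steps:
$k{\left(Q \right)} = - \frac{13}{4}$ ($k{\left(Q \right)} = - \frac{1}{4} - 3 = - \frac{13}{4}$)
$s{\left(G \right)} = - 36 G$ ($s{\left(G \right)} = 6 G \left(-6\right) = - 36 G$)
$C = - \frac{173}{4}$ ($C = \frac{-133 - - \frac{13}{4}}{3} = \frac{-133 + \frac{13}{4}}{3} = \frac{1}{3} \left(- \frac{519}{4}\right) = - \frac{173}{4} \approx -43.25$)
$C + s{\left(97 \right)} = - \frac{173}{4} - 3492 = - \frac{14141}{4}$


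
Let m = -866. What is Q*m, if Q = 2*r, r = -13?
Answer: 22516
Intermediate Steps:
Q = -26 (Q = 2*(-13) = -26)
Q*m = -26*(-866) = 22516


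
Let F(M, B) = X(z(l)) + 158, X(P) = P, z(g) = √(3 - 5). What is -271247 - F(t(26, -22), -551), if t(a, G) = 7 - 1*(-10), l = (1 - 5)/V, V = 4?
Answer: -271405 - I*√2 ≈ -2.7141e+5 - 1.4142*I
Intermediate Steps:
l = -1 (l = (1 - 5)/4 = -4*¼ = -1)
z(g) = I*√2 (z(g) = √(-2) = I*√2)
t(a, G) = 17 (t(a, G) = 7 + 10 = 17)
F(M, B) = 158 + I*√2 (F(M, B) = I*√2 + 158 = 158 + I*√2)
-271247 - F(t(26, -22), -551) = -271247 - (158 + I*√2) = -271247 + (-158 - I*√2) = -271405 - I*√2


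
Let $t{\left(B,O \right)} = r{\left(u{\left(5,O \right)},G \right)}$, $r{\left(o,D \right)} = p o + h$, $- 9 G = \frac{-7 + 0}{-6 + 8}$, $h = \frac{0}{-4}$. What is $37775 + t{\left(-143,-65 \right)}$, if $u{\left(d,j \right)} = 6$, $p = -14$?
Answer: $37691$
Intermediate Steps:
$h = 0$ ($h = 0 \left(- \frac{1}{4}\right) = 0$)
$G = \frac{7}{18}$ ($G = - \frac{\left(-7 + 0\right) \frac{1}{-6 + 8}}{9} = - \frac{\left(-7\right) \frac{1}{2}}{9} = \left(- \frac{1}{9}\right) \left(- \frac{7}{2}\right) = \frac{7}{18} \approx 0.38889$)
$r{\left(o,D \right)} = - 14 o$ ($r{\left(o,D \right)} = - 14 o + 0 = - 14 o$)
$t{\left(B,O \right)} = -84$ ($t{\left(B,O \right)} = \left(-14\right) 6 = -84$)
$37775 + t{\left(-143,-65 \right)} = 37775 - 84 = 37691$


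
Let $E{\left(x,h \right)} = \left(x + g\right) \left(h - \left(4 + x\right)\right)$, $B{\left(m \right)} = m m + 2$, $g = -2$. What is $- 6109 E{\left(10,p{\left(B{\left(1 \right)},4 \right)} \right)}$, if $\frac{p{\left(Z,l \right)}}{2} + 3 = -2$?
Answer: $1172928$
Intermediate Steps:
$B{\left(m \right)} = 2 + m^{2}$ ($B{\left(m \right)} = m^{2} + 2 = 2 + m^{2}$)
$p{\left(Z,l \right)} = -10$ ($p{\left(Z,l \right)} = -6 + 2 \left(-2\right) = -6 - 4 = -10$)
$E{\left(x,h \right)} = \left(-2 + x\right) \left(-4 + h - x\right)$ ($E{\left(x,h \right)} = \left(x - 2\right) \left(h - \left(4 + x\right)\right) = \left(-2 + x\right) \left(-4 + h - x\right)$)
$- 6109 E{\left(10,p{\left(B{\left(1 \right)},4 \right)} \right)} = - 6109 \left(8 - 10^{2} - -20 - 20 - 100\right) = - 6109 \left(8 - 100 + 20 - 20 - 100\right) = \left(-6109\right) \left(-192\right) = 1172928$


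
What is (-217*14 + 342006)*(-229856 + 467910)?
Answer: 80692688272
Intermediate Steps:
(-217*14 + 342006)*(-229856 + 467910) = (-3038 + 342006)*238054 = 338968*238054 = 80692688272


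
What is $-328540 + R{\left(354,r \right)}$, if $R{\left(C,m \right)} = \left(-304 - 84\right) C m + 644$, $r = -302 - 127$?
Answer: $58596112$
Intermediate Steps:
$r = -429$
$R{\left(C,m \right)} = 644 - 388 C m$ ($R{\left(C,m \right)} = - 388 C m + 644 = 644 - 388 C m$)
$-328540 + R{\left(354,r \right)} = -328540 - \left(-644 + 137352 \left(-429\right)\right) = -328540 + \left(644 + 58924008\right) = -328540 + 58924652 = 58596112$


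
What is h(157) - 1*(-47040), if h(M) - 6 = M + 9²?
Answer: 47284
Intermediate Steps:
h(M) = 87 + M (h(M) = 6 + (M + 9²) = 6 + (M + 81) = 6 + (81 + M) = 87 + M)
h(157) - 1*(-47040) = (87 + 157) - 1*(-47040) = 244 + 47040 = 47284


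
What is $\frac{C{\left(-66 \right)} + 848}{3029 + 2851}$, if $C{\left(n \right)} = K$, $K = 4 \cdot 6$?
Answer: $\frac{109}{735} \approx 0.1483$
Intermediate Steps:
$K = 24$
$C{\left(n \right)} = 24$
$\frac{C{\left(-66 \right)} + 848}{3029 + 2851} = \frac{24 + 848}{3029 + 2851} = \frac{872}{5880} = 872 \cdot \frac{1}{5880} = \frac{109}{735}$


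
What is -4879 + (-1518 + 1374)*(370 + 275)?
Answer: -97759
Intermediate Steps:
-4879 + (-1518 + 1374)*(370 + 275) = -4879 - 144*645 = -4879 - 92880 = -97759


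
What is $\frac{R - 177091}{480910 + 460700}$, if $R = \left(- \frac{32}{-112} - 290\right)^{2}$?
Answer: $- \frac{912935}{9227778} \approx -0.098933$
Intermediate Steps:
$R = \frac{4112784}{49}$ ($R = \left(\left(-32\right) \left(- \frac{1}{112}\right) - 290\right)^{2} = \left(\frac{2}{7} - 290\right)^{2} = \left(- \frac{2028}{7}\right)^{2} = \frac{4112784}{49} \approx 83934.0$)
$\frac{R - 177091}{480910 + 460700} = \frac{\frac{4112784}{49} - 177091}{480910 + 460700} = - \frac{4564675}{49 \cdot 941610} = \left(- \frac{4564675}{49}\right) \frac{1}{941610} = - \frac{912935}{9227778}$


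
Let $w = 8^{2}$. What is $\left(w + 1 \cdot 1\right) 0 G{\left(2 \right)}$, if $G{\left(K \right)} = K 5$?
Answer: $0$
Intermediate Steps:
$w = 64$
$G{\left(K \right)} = 5 K$
$\left(w + 1 \cdot 1\right) 0 G{\left(2 \right)} = \left(64 + 1 \cdot 1\right) 0 \cdot 5 \cdot 2 = \left(64 + 1\right) 0 \cdot 10 = 65 \cdot 0 = 0$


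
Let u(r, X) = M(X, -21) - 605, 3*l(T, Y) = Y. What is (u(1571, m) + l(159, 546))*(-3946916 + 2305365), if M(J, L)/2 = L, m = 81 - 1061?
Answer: 763321215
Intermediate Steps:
m = -980
l(T, Y) = Y/3
M(J, L) = 2*L
u(r, X) = -647 (u(r, X) = 2*(-21) - 605 = -42 - 605 = -647)
(u(1571, m) + l(159, 546))*(-3946916 + 2305365) = (-647 + (⅓)*546)*(-3946916 + 2305365) = (-647 + 182)*(-1641551) = -465*(-1641551) = 763321215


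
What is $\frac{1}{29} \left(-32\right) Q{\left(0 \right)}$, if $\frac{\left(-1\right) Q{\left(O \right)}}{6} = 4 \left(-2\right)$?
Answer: $- \frac{1536}{29} \approx -52.966$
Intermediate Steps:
$Q{\left(O \right)} = 48$ ($Q{\left(O \right)} = - 6 \cdot 4 \left(-2\right) = \left(-6\right) \left(-8\right) = 48$)
$\frac{1}{29} \left(-32\right) Q{\left(0 \right)} = \frac{1}{29} \left(-32\right) 48 = \left(- \frac{32}{29}\right) 48 = - \frac{1536}{29}$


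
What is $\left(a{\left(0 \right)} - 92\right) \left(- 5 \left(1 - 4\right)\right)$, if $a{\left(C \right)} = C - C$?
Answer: $-1380$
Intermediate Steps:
$a{\left(C \right)} = 0$
$\left(a{\left(0 \right)} - 92\right) \left(- 5 \left(1 - 4\right)\right) = \left(0 - 92\right) \left(- 5 \left(1 - 4\right)\right) = \left(0 - 92\right) \left(\left(-5\right) \left(-3\right)\right) = \left(0 - 92\right) 15 = \left(-92\right) 15 = -1380$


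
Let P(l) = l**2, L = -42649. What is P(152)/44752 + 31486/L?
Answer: -26481186/119289253 ≈ -0.22199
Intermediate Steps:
P(152)/44752 + 31486/L = 152**2/44752 + 31486/(-42649) = 23104*(1/44752) + 31486*(-1/42649) = 1444/2797 - 31486/42649 = -26481186/119289253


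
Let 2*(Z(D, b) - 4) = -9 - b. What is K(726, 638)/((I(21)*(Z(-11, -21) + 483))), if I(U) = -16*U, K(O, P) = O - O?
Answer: 0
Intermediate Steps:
K(O, P) = 0
Z(D, b) = -½ - b/2 (Z(D, b) = 4 + (-9 - b)/2 = 4 + (-9/2 - b/2) = -½ - b/2)
K(726, 638)/((I(21)*(Z(-11, -21) + 483))) = 0/(((-16*21)*((-½ - ½*(-21)) + 483))) = 0/((-336*((-½ + 21/2) + 483))) = 0/((-336*(10 + 483))) = 0/((-336*493)) = 0/(-165648) = 0*(-1/165648) = 0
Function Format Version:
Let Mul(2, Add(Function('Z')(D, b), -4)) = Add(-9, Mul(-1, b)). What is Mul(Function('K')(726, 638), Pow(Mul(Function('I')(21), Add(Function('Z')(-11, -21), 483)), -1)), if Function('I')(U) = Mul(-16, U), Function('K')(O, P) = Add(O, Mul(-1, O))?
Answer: 0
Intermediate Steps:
Function('K')(O, P) = 0
Function('Z')(D, b) = Add(Rational(-1, 2), Mul(Rational(-1, 2), b)) (Function('Z')(D, b) = Add(4, Mul(Rational(1, 2), Add(-9, Mul(-1, b)))) = Add(4, Add(Rational(-9, 2), Mul(Rational(-1, 2), b))) = Add(Rational(-1, 2), Mul(Rational(-1, 2), b)))
Mul(Function('K')(726, 638), Pow(Mul(Function('I')(21), Add(Function('Z')(-11, -21), 483)), -1)) = Mul(0, Pow(Mul(Mul(-16, 21), Add(Add(Rational(-1, 2), Mul(Rational(-1, 2), -21)), 483)), -1)) = Mul(0, Pow(Mul(-336, Add(Add(Rational(-1, 2), Rational(21, 2)), 483)), -1)) = Mul(0, Pow(Mul(-336, Add(10, 483)), -1)) = Mul(0, Pow(Mul(-336, 493), -1)) = Mul(0, Pow(-165648, -1)) = Mul(0, Rational(-1, 165648)) = 0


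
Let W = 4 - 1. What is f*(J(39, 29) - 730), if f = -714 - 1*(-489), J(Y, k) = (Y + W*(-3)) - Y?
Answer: 166275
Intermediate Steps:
W = 3
J(Y, k) = -9 (J(Y, k) = (Y + 3*(-3)) - Y = (Y - 9) - Y = (-9 + Y) - Y = -9)
f = -225 (f = -714 + 489 = -225)
f*(J(39, 29) - 730) = -225*(-9 - 730) = -225*(-739) = 166275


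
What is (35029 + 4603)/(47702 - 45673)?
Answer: 39632/2029 ≈ 19.533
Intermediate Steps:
(35029 + 4603)/(47702 - 45673) = 39632/2029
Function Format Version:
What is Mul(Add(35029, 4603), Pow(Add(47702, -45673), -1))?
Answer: Rational(39632, 2029) ≈ 19.533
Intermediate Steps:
Mul(Add(35029, 4603), Pow(Add(47702, -45673), -1)) = Mul(39632, Pow(2029, -1)) = Mul(39632, Rational(1, 2029)) = Rational(39632, 2029)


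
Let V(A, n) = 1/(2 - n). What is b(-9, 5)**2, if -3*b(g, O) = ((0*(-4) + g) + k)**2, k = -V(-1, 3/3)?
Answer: 10000/9 ≈ 1111.1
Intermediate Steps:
k = -1 (k = -(-1)/(-2 + 3/3) = -(-1)/(-2 + 3*(1/3)) = -(-1)/(-2 + 1) = -(-1)/(-1) = -(-1)*(-1) = -1*1 = -1)
b(g, O) = -(-1 + g)**2/3 (b(g, O) = -((0*(-4) + g) - 1)**2/3 = -((0 + g) - 1)**2/3 = -(g - 1)**2/3 = -(-1 + g)**2/3)
b(-9, 5)**2 = (-(-1 - 9)**2/3)**2 = (-1/3*(-10)**2)**2 = (-1/3*100)**2 = (-100/3)**2 = 10000/9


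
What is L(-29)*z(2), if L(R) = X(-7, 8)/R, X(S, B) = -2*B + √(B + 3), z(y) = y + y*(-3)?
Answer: -64/29 + 4*√11/29 ≈ -1.7494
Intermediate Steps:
z(y) = -2*y (z(y) = y - 3*y = -2*y)
X(S, B) = √(3 + B) - 2*B (X(S, B) = -2*B + √(3 + B) = √(3 + B) - 2*B)
L(R) = (-16 + √11)/R (L(R) = (√(3 + 8) - 2*8)/R = (√11 - 16)/R = (-16 + √11)/R)
L(-29)*z(2) = ((-16 + √11)/(-29))*(-2*2) = -(-16 + √11)/29*(-4) = (16/29 - √11/29)*(-4) = -64/29 + 4*√11/29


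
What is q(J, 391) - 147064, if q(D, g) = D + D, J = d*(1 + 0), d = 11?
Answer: -147042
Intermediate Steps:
J = 11 (J = 11*(1 + 0) = 11*1 = 11)
q(D, g) = 2*D
q(J, 391) - 147064 = 2*11 - 147064 = 22 - 147064 = -147042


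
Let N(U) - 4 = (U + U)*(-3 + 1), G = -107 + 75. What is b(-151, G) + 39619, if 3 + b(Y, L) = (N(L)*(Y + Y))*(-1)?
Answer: 79480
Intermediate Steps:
G = -32
N(U) = 4 - 4*U (N(U) = 4 + (U + U)*(-3 + 1) = 4 + (2*U)*(-2) = 4 - 4*U)
b(Y, L) = -3 - 2*Y*(4 - 4*L) (b(Y, L) = -3 + ((4 - 4*L)*(Y + Y))*(-1) = -3 + ((4 - 4*L)*(2*Y))*(-1) = -3 + (2*Y*(4 - 4*L))*(-1) = -3 - 2*Y*(4 - 4*L))
b(-151, G) + 39619 = (-3 + 8*(-151)*(-1 - 32)) + 39619 = (-3 + 8*(-151)*(-33)) + 39619 = (-3 + 39864) + 39619 = 39861 + 39619 = 79480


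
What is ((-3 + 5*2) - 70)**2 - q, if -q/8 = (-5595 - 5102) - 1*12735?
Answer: -183487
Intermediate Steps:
q = 187456 (q = -8*((-5595 - 5102) - 1*12735) = -8*(-10697 - 12735) = -8*(-23432) = 187456)
((-3 + 5*2) - 70)**2 - q = ((-3 + 5*2) - 70)**2 - 1*187456 = ((-3 + 10) - 70)**2 - 187456 = (7 - 70)**2 - 187456 = (-63)**2 - 187456 = 3969 - 187456 = -183487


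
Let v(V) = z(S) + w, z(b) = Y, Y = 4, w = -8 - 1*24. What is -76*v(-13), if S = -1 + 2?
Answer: 2128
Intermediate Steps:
w = -32 (w = -8 - 24 = -32)
S = 1
z(b) = 4
v(V) = -28 (v(V) = 4 - 32 = -28)
-76*v(-13) = -76*(-28) = 2128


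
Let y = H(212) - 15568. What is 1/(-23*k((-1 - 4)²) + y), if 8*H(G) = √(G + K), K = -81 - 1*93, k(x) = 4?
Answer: -501120/7847539181 - 4*√38/7847539181 ≈ -6.3860e-5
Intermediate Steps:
K = -174 (K = -81 - 93 = -174)
H(G) = √(-174 + G)/8 (H(G) = √(G - 174)/8 = √(-174 + G)/8)
y = -15568 + √38/8 (y = √(-174 + 212)/8 - 15568 = √38/8 - 15568 = -15568 + √38/8 ≈ -15567.)
1/(-23*k((-1 - 4)²) + y) = 1/(-23*4 + (-15568 + √38/8)) = 1/(-92 + (-15568 + √38/8)) = 1/(-15660 + √38/8)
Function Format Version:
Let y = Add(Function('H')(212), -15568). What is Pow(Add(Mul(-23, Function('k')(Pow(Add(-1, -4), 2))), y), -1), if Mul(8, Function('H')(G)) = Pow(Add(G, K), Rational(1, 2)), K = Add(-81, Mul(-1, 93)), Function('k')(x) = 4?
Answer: Add(Rational(-501120, 7847539181), Mul(Rational(-4, 7847539181), Pow(38, Rational(1, 2)))) ≈ -6.3860e-5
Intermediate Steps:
K = -174 (K = Add(-81, -93) = -174)
Function('H')(G) = Mul(Rational(1, 8), Pow(Add(-174, G), Rational(1, 2))) (Function('H')(G) = Mul(Rational(1, 8), Pow(Add(G, -174), Rational(1, 2))) = Mul(Rational(1, 8), Pow(Add(-174, G), Rational(1, 2))))
y = Add(-15568, Mul(Rational(1, 8), Pow(38, Rational(1, 2)))) (y = Add(Mul(Rational(1, 8), Pow(Add(-174, 212), Rational(1, 2))), -15568) = Add(Mul(Rational(1, 8), Pow(38, Rational(1, 2))), -15568) = Add(-15568, Mul(Rational(1, 8), Pow(38, Rational(1, 2)))) ≈ -15567.)
Pow(Add(Mul(-23, Function('k')(Pow(Add(-1, -4), 2))), y), -1) = Pow(Add(Mul(-23, 4), Add(-15568, Mul(Rational(1, 8), Pow(38, Rational(1, 2))))), -1) = Pow(Add(-92, Add(-15568, Mul(Rational(1, 8), Pow(38, Rational(1, 2))))), -1) = Pow(Add(-15660, Mul(Rational(1, 8), Pow(38, Rational(1, 2)))), -1)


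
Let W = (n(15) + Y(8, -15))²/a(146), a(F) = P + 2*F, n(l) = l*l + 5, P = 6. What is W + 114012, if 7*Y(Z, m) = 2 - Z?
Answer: 833688020/7301 ≈ 1.1419e+5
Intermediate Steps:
n(l) = 5 + l² (n(l) = l² + 5 = 5 + l²)
Y(Z, m) = 2/7 - Z/7 (Y(Z, m) = (2 - Z)/7 = 2/7 - Z/7)
a(F) = 6 + 2*F
W = 1286408/7301 (W = ((5 + 15²) + (2/7 - ⅐*8))²/(6 + 2*146) = ((5 + 225) + (2/7 - 8/7))²/(6 + 292) = (230 - 6/7)²/298 = (1604/7)²*(1/298) = (2572816/49)*(1/298) = 1286408/7301 ≈ 176.20)
W + 114012 = 1286408/7301 + 114012 = 833688020/7301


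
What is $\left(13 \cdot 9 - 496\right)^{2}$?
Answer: $143641$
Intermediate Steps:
$\left(13 \cdot 9 - 496\right)^{2} = \left(117 - 496\right)^{2} = \left(-379\right)^{2} = 143641$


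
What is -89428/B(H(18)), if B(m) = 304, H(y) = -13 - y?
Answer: -22357/76 ≈ -294.17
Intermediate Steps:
-89428/B(H(18)) = -89428/304 = -89428*1/304 = -22357/76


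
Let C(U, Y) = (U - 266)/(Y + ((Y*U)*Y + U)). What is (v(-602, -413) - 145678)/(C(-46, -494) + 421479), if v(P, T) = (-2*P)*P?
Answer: -814353870938/394300488683 ≈ -2.0653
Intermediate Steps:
v(P, T) = -2*P**2
C(U, Y) = (-266 + U)/(U + Y + U*Y**2) (C(U, Y) = (-266 + U)/(Y + ((U*Y)*Y + U)) = (-266 + U)/(Y + (U*Y**2 + U)) = (-266 + U)/(Y + (U + U*Y**2)) = (-266 + U)/(U + Y + U*Y**2))
(v(-602, -413) - 145678)/(C(-46, -494) + 421479) = (-2*(-602)**2 - 145678)/((-266 - 46)/(-46 - 494 - 46*(-494)**2) + 421479) = (-2*362404 - 145678)/(-312/(-46 - 494 - 46*244036) + 421479) = (-724808 - 145678)/(-312/(-46 - 494 - 11225656) + 421479) = -870486/(-312/(-11226196) + 421479) = -870486/(-1/11226196*(-312) + 421479) = -870486/(78/2806549 + 421479) = -870486/1182901466049/2806549 = -870486*2806549/1182901466049 = -814353870938/394300488683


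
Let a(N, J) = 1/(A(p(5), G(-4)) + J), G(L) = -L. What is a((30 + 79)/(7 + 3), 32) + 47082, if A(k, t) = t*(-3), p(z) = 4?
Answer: 941641/20 ≈ 47082.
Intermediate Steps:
A(k, t) = -3*t
a(N, J) = 1/(-12 + J) (a(N, J) = 1/(-(-3)*(-4) + J) = 1/(-3*4 + J) = 1/(-12 + J))
a((30 + 79)/(7 + 3), 32) + 47082 = 1/(-12 + 32) + 47082 = 1/20 + 47082 = 941641/20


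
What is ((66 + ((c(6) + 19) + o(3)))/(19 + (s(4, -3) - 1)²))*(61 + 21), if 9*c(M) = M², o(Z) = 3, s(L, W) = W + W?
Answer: 1886/17 ≈ 110.94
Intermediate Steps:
s(L, W) = 2*W
c(M) = M²/9
((66 + ((c(6) + 19) + o(3)))/(19 + (s(4, -3) - 1)²))*(61 + 21) = ((66 + (((⅑)*6² + 19) + 3))/(19 + (2*(-3) - 1)²))*(61 + 21) = ((66 + (((⅑)*36 + 19) + 3))/(19 + (-6 - 1)²))*82 = ((66 + ((4 + 19) + 3))/(19 + (-7)²))*82 = ((66 + (23 + 3))/(19 + 49))*82 = ((66 + 26)/68)*82 = (92*(1/68))*82 = (23/17)*82 = 1886/17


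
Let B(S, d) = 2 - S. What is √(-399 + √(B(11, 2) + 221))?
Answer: √(-399 + 2*√53) ≈ 19.607*I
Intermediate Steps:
√(-399 + √(B(11, 2) + 221)) = √(-399 + √((2 - 1*11) + 221)) = √(-399 + √((2 - 11) + 221)) = √(-399 + √(-9 + 221)) = √(-399 + √212) = √(-399 + 2*√53)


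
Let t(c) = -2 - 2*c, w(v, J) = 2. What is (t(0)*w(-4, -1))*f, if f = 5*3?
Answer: -60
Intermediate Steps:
f = 15
(t(0)*w(-4, -1))*f = ((-2 - 2*0)*2)*15 = ((-2 + 0)*2)*15 = -2*2*15 = -4*15 = -60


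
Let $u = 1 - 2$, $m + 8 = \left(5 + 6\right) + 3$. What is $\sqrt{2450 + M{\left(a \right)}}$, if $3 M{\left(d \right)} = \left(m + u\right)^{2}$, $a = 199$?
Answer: $\frac{5 \sqrt{885}}{3} \approx 49.582$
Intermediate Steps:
$m = 6$ ($m = -8 + \left(\left(5 + 6\right) + 3\right) = -8 + \left(11 + 3\right) = -8 + 14 = 6$)
$u = -1$ ($u = 1 - 2 = -1$)
$M{\left(d \right)} = \frac{25}{3}$ ($M{\left(d \right)} = \frac{\left(6 - 1\right)^{2}}{3} = \frac{5^{2}}{3} = \frac{1}{3} \cdot 25 = \frac{25}{3}$)
$\sqrt{2450 + M{\left(a \right)}} = \sqrt{2450 + \frac{25}{3}} = \sqrt{\frac{7375}{3}} = \frac{5 \sqrt{885}}{3}$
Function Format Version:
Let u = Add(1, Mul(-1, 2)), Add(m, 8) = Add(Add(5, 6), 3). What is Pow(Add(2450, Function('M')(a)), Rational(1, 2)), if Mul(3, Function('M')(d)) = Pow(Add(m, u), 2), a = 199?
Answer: Mul(Rational(5, 3), Pow(885, Rational(1, 2))) ≈ 49.582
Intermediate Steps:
m = 6 (m = Add(-8, Add(Add(5, 6), 3)) = Add(-8, Add(11, 3)) = Add(-8, 14) = 6)
u = -1 (u = Add(1, -2) = -1)
Function('M')(d) = Rational(25, 3) (Function('M')(d) = Mul(Rational(1, 3), Pow(Add(6, -1), 2)) = Mul(Rational(1, 3), Pow(5, 2)) = Mul(Rational(1, 3), 25) = Rational(25, 3))
Pow(Add(2450, Function('M')(a)), Rational(1, 2)) = Pow(Add(2450, Rational(25, 3)), Rational(1, 2)) = Pow(Rational(7375, 3), Rational(1, 2)) = Mul(Rational(5, 3), Pow(885, Rational(1, 2)))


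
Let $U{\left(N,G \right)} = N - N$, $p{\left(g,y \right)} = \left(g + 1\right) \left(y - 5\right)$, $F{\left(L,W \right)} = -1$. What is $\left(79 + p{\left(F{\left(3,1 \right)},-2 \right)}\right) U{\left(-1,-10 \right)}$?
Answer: $0$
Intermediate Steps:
$p{\left(g,y \right)} = \left(1 + g\right) \left(-5 + y\right)$
$U{\left(N,G \right)} = 0$
$\left(79 + p{\left(F{\left(3,1 \right)},-2 \right)}\right) U{\left(-1,-10 \right)} = \left(79 - 0\right) 0 = \left(79 + \left(-5 - 2 + 5 + 2\right)\right) 0 = \left(79 + 0\right) 0 = 79 \cdot 0 = 0$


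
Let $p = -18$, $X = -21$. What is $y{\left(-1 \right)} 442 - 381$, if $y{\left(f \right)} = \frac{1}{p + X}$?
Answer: $- \frac{1177}{3} \approx -392.33$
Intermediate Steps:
$y{\left(f \right)} = - \frac{1}{39}$ ($y{\left(f \right)} = \frac{1}{-18 - 21} = \frac{1}{-39} = - \frac{1}{39}$)
$y{\left(-1 \right)} 442 - 381 = \left(- \frac{1}{39}\right) 442 - 381 = - \frac{34}{3} - 381 = - \frac{1177}{3}$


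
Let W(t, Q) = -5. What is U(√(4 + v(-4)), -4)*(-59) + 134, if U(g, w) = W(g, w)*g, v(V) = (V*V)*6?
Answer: 3084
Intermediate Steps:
v(V) = 6*V² (v(V) = V²*6 = 6*V²)
U(g, w) = -5*g
U(√(4 + v(-4)), -4)*(-59) + 134 = -5*√(4 + 6*(-4)²)*(-59) + 134 = -5*√(4 + 6*16)*(-59) + 134 = -5*√(4 + 96)*(-59) + 134 = -5*√100*(-59) + 134 = -5*10*(-59) + 134 = -50*(-59) + 134 = 2950 + 134 = 3084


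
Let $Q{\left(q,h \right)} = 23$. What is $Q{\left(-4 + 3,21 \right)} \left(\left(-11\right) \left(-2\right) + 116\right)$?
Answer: $3174$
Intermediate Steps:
$Q{\left(-4 + 3,21 \right)} \left(\left(-11\right) \left(-2\right) + 116\right) = 23 \left(\left(-11\right) \left(-2\right) + 116\right) = 23 \left(22 + 116\right) = 23 \cdot 138 = 3174$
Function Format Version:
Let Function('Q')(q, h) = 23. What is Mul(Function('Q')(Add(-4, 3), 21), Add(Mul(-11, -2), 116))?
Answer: 3174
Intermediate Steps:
Mul(Function('Q')(Add(-4, 3), 21), Add(Mul(-11, -2), 116)) = Mul(23, Add(Mul(-11, -2), 116)) = Mul(23, Add(22, 116)) = Mul(23, 138) = 3174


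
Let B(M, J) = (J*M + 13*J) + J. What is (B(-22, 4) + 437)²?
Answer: 164025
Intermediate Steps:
B(M, J) = 14*J + J*M (B(M, J) = (13*J + J*M) + J = 14*J + J*M)
(B(-22, 4) + 437)² = (4*(14 - 22) + 437)² = (4*(-8) + 437)² = (-32 + 437)² = 405² = 164025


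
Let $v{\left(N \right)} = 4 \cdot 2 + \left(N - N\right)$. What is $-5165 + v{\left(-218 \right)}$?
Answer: $-5157$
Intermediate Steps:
$v{\left(N \right)} = 8$ ($v{\left(N \right)} = 8 + 0 = 8$)
$-5165 + v{\left(-218 \right)} = -5165 + 8 = -5157$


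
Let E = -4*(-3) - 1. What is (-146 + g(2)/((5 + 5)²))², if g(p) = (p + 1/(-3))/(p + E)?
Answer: 12968426641/608400 ≈ 21316.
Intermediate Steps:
E = 11 (E = 12 - 1 = 11)
g(p) = (-⅓ + p)/(11 + p) (g(p) = (p + 1/(-3))/(p + 11) = (p - ⅓)/(11 + p) = (-⅓ + p)/(11 + p))
(-146 + g(2)/((5 + 5)²))² = (-146 + ((-⅓ + 2)/(11 + 2))/((5 + 5)²))² = (-146 + ((5/3)/13)/(10²))² = (-146 + ((1/13)*(5/3))/100)² = (-146 + (5/39)*(1/100))² = (-146 + 1/780)² = (-113879/780)² = 12968426641/608400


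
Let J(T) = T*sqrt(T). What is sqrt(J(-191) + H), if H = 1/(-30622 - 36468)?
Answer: sqrt(-67090 - 859704007100*I*sqrt(191))/67090 ≈ 36.33 - 36.33*I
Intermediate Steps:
J(T) = T**(3/2)
H = -1/67090 (H = 1/(-67090) = -1/67090 ≈ -1.4905e-5)
sqrt(J(-191) + H) = sqrt((-191)**(3/2) - 1/67090) = sqrt(-191*I*sqrt(191) - 1/67090) = sqrt(-1/67090 - 191*I*sqrt(191))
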